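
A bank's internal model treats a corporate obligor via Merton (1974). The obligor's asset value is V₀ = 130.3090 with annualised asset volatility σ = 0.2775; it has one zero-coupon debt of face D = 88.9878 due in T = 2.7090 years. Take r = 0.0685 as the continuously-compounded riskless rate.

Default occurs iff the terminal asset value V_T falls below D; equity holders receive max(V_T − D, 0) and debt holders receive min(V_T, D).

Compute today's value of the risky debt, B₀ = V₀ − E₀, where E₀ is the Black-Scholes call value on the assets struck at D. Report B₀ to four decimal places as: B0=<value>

B0=71.6481

d₁ = [ln(V₀/D) + (r + σ²/2)T] / (σ√T)
   = [ln(130.3090/88.9878) + (0.0685 + 0.5·0.2775²)·2.7090] / (0.2775·√2.7090)
   = [0.381409 + 0.289871] / 0.456738 = 1.469727
d₂ = d₁ − σ√T = 1.469727 − 0.456738 = 1.012989
N(d₁) = 0.929182,  N(d₂) = 0.844467,  e^(−rT) = 0.830634
E₀ = V₀·N(d₁) − D·e^(−rT)·N(d₂)
   = 130.3090·0.929182 − 88.9878·0.830634·0.844467 = 58.660942
B₀ = V₀ − E₀ = 130.3090 − 58.660942 = 71.648058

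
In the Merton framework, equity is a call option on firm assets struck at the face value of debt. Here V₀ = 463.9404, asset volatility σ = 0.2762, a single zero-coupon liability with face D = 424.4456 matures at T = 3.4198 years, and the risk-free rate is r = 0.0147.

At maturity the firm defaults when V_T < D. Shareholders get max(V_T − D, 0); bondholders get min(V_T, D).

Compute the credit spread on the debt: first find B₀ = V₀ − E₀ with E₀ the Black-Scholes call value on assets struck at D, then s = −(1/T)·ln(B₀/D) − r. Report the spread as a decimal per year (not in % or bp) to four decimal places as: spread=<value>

d₁ = [ln(V₀/D) + (r + σ²/2)T] / (σ√T)
   = [ln(463.9404/424.4456) + (0.0147 + 0.5·0.2762²)·3.4198] / (0.2762·√3.4198)
   = [0.088972 + 0.180713] / 0.510768 = 0.528000
d₂ = d₁ − σ√T = 0.528000 − 0.510768 = 0.017231
N(d₁) = 0.701250,  N(d₂) = 0.506874,  e^(−rT) = 0.950972
E₀ = V₀·N(d₁) − D·e^(−rT)·N(d₂)
   = 463.9404·0.701250 − 424.4456·0.950972·0.506874 = 120.745880
B₀ = V₀ − E₀ = 463.9404 − 120.745880 = 343.194520
spread = −(1/T)·ln(B₀/D) − r = −(1/3.4198)·ln(343.194520/424.4456) − 0.0147 = 0.04743417

spread=0.0474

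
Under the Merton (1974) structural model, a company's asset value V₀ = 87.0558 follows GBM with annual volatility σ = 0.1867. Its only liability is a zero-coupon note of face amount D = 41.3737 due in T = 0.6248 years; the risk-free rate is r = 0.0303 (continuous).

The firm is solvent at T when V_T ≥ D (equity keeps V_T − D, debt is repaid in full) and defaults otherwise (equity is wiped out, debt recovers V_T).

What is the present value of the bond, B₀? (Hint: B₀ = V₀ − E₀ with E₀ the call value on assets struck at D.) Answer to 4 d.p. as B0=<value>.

B0=40.5978

d₁ = [ln(V₀/D) + (r + σ²/2)T] / (σ√T)
   = [ln(87.0558/41.3737) + (0.0303 + 0.5·0.1867²)·0.6248] / (0.1867·√0.6248)
   = [0.743904 + 0.029821] / 0.147576 = 5.242900
d₂ = d₁ − σ√T = 5.242900 − 0.147576 = 5.095324
N(d₁) = 1.000000,  N(d₂) = 1.000000,  e^(−rT) = 0.981247
E₀ = V₀·N(d₁) − D·e^(−rT)·N(d₂)
   = 87.0558·1.000000 − 41.3737·0.981247·1.000000 = 46.457996
B₀ = V₀ − E₀ = 87.0558 − 46.457996 = 40.597804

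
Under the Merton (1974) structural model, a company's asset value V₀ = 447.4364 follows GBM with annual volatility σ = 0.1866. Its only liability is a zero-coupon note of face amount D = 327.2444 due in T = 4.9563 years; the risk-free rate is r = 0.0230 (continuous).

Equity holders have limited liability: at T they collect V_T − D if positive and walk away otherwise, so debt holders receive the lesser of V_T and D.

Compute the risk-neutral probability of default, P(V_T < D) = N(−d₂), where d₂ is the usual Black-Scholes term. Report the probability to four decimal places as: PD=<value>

PD=0.2062

d₁ = [ln(V₀/D) + (r + σ²/2)T] / (σ√T)
   = [ln(447.4364/327.2444) + (0.0230 + 0.5·0.1866²)·4.9563] / (0.1866·√4.9563)
   = [0.312827 + 0.200283] / 0.415423 = 1.235151
d₂ = d₁ − σ√T = 1.235151 − 0.415423 = 0.819728
risk-neutral PD = N(−d₂) = N(-0.819728) = 0.206185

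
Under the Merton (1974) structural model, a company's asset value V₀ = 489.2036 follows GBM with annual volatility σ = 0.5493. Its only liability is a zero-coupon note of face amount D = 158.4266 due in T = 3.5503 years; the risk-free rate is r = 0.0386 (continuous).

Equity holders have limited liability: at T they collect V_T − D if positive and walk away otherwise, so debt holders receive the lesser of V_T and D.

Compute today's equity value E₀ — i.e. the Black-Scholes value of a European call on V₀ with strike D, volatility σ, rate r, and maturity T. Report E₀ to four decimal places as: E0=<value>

d₁ = [ln(V₀/D) + (r + σ²/2)T] / (σ√T)
   = [ln(489.2036/158.4266) + (0.0386 + 0.5·0.5493²)·3.5503] / (0.5493·√3.5503)
   = [1.127487 + 0.672658] / 1.035004 = 1.739264
d₂ = d₁ − σ√T = 1.739264 − 1.035004 = 0.704260
N(d₁) = 0.959006,  N(d₂) = 0.759365,  e^(−rT) = 0.871934
E₀ = V₀·N(d₁) − D·e^(−rT)·N(d₂)
   = 489.2036·0.959006 − 158.4266·0.871934·0.759365 = 364.252367

E0=364.2524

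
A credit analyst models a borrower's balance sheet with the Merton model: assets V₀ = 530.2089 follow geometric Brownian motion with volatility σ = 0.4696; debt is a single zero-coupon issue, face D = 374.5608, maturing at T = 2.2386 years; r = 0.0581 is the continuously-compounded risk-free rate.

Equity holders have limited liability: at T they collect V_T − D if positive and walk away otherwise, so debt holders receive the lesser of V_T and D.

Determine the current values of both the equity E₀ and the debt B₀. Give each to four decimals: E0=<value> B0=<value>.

E0=243.2406 B0=286.9683

d₁ = [ln(V₀/D) + (r + σ²/2)T] / (σ√T)
   = [ln(530.2089/374.5608) + (0.0581 + 0.5·0.4696²)·2.2386] / (0.4696·√2.2386)
   = [0.347517 + 0.376895] / 0.702613 = 1.031026
d₂ = d₁ − σ√T = 1.031026 − 0.702613 = 0.328412
N(d₁) = 0.848736,  N(d₂) = 0.628700,  e^(−rT) = 0.878040
E₀ = V₀·N(d₁) − D·e^(−rT)·N(d₂)
   = 530.2089·0.848736 − 374.5608·0.878040·0.628700 = 243.240596
B₀ = V₀ − E₀ = 530.2089 − 243.240596 = 286.968304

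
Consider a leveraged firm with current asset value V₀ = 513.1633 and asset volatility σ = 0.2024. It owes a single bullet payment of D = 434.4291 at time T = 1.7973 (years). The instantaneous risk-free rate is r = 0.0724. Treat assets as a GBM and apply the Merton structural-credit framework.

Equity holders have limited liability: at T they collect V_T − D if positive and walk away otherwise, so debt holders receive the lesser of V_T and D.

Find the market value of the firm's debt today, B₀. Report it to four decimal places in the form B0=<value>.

B0=373.1270

d₁ = [ln(V₀/D) + (r + σ²/2)T] / (σ√T)
   = [ln(513.1633/434.4291) + (0.0724 + 0.5·0.2024²)·1.7973] / (0.2024·√1.7973)
   = [0.166561 + 0.166938] / 0.271344 = 1.229065
d₂ = d₁ − σ√T = 1.229065 − 0.271344 = 0.957720
N(d₁) = 0.890476,  N(d₂) = 0.830898,  e^(−rT) = 0.877986
E₀ = V₀·N(d₁) − D·e^(−rT)·N(d₂)
   = 513.1633·0.890476 − 434.4291·0.877986·0.830898 = 140.036313
B₀ = V₀ − E₀ = 513.1633 − 140.036313 = 373.126987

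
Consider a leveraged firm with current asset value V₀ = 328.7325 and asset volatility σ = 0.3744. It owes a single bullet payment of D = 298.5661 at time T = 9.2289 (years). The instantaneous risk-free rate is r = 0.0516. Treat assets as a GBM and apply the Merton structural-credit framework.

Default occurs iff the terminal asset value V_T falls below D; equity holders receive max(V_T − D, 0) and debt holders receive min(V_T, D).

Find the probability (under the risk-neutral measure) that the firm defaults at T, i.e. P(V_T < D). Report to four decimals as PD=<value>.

PD=0.5261

d₁ = [ln(V₀/D) + (r + σ²/2)T] / (σ√T)
   = [ln(328.7325/298.5661) + (0.0516 + 0.5·0.3744²)·9.2289] / (0.3744·√9.2289)
   = [0.096253 + 1.123043] / 1.137394 = 1.072009
d₂ = d₁ − σ√T = 1.072009 − 1.137394 = -0.065385
risk-neutral PD = N(−d₂) = N(0.065385) = 0.526066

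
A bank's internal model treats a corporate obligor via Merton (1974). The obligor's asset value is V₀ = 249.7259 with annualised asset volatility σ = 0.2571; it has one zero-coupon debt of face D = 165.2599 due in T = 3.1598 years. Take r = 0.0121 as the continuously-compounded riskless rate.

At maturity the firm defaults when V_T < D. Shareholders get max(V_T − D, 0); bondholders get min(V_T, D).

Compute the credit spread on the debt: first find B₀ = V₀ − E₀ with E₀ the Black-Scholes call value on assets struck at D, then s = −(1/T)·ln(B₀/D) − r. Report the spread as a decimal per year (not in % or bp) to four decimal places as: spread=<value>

spread=0.0156

d₁ = [ln(V₀/D) + (r + σ²/2)T] / (σ√T)
   = [ln(249.7259/165.2599) + (0.0121 + 0.5·0.2571²)·3.1598] / (0.2571·√3.1598)
   = [0.412845 + 0.142666] / 0.457016 = 1.215514
d₂ = d₁ − σ√T = 1.215514 − 0.457016 = 0.758498
N(d₁) = 0.887915,  N(d₂) = 0.775924,  e^(−rT) = 0.962488
E₀ = V₀·N(d₁) − D·e^(−rT)·N(d₂)
   = 249.7259·0.887915 − 165.2599·0.962488·0.775924 = 98.316450
B₀ = V₀ − E₀ = 249.7259 − 98.316450 = 151.409450
spread = −(1/T)·ln(B₀/D) − r = −(1/3.1598)·ln(151.409450/165.2599) − 0.0121 = 0.01560164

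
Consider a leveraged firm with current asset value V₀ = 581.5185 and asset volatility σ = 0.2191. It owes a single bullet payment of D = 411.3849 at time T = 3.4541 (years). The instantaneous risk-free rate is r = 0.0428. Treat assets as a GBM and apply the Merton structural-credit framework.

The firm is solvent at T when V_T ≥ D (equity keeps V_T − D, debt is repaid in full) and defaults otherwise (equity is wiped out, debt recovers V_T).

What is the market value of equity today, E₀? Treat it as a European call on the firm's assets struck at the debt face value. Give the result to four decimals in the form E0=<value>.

d₁ = [ln(V₀/D) + (r + σ²/2)T] / (σ√T)
   = [ln(581.5185/411.3849) + (0.0428 + 0.5·0.2191²)·3.4541] / (0.2191·√3.4541)
   = [0.346114 + 0.230742] / 0.407202 = 1.416633
d₂ = d₁ − σ√T = 1.416633 − 0.407202 = 1.009431
N(d₁) = 0.921705,  N(d₂) = 0.843616,  e^(−rT) = 0.862573
E₀ = V₀·N(d₁) − D·e^(−rT)·N(d₂)
   = 581.5185·0.921705 − 411.3849·0.862573·0.843616 = 236.631698

E0=236.6317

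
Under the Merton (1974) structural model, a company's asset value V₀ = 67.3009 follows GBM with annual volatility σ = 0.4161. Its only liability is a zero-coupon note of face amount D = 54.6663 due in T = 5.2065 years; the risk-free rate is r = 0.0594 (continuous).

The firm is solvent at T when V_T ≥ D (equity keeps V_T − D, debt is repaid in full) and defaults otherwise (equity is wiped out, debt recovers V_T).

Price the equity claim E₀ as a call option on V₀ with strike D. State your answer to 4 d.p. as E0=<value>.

d₁ = [ln(V₀/D) + (r + σ²/2)T] / (σ√T)
   = [ln(67.3009/54.6663) + (0.0594 + 0.5·0.4161²)·5.2065] / (0.4161·√5.2065)
   = [0.207926 + 0.759991] / 0.949447 = 1.019454
d₂ = d₁ − σ√T = 1.019454 − 0.949447 = 0.070007
N(d₁) = 0.846006,  N(d₂) = 0.527906,  e^(−rT) = 0.733985
E₀ = V₀·N(d₁) − D·e^(−rT)·N(d₂)
   = 67.3009·0.846006 − 54.6663·0.733985·0.527906 = 35.755140

E0=35.7551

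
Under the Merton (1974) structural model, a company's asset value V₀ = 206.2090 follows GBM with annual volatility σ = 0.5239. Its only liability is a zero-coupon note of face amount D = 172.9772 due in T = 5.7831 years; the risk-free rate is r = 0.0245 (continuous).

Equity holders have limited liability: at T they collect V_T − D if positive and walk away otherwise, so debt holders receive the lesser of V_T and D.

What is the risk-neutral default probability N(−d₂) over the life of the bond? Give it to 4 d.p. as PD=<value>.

PD=0.6473

d₁ = [ln(V₀/D) + (r + σ²/2)T] / (σ√T)
   = [ln(206.2090/172.9772) + (0.0245 + 0.5·0.5239²)·5.7831] / (0.5239·√5.7831)
   = [0.175730 + 0.935333] / 1.259879 = 0.881881
d₂ = d₁ − σ√T = 0.881881 − 1.259879 = -0.377997
risk-neutral PD = N(−d₂) = N(0.377997) = 0.647284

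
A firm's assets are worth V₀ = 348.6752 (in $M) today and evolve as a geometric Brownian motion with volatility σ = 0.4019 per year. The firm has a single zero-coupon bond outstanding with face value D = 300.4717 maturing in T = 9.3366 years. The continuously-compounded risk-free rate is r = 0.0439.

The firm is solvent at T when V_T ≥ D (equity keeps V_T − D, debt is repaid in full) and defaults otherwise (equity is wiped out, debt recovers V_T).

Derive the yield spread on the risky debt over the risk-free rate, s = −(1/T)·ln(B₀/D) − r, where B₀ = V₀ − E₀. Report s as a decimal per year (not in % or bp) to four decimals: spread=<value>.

d₁ = [ln(V₀/D) + (r + σ²/2)T] / (σ√T)
   = [ln(348.6752/300.4717) + (0.0439 + 0.5·0.4019²)·9.3366] / (0.4019·√9.3366)
   = [0.148787 + 1.163917] / 1.228040 = 1.068943
d₂ = d₁ − σ√T = 1.068943 − 1.228040 = -0.159096
N(d₁) = 0.857452,  N(d₂) = 0.436796,  e^(−rT) = 0.663732
E₀ = V₀·N(d₁) − D·e^(−rT)·N(d₂)
   = 348.6752·0.857452 − 300.4717·0.663732·0.436796 = 211.860881
B₀ = V₀ − E₀ = 348.6752 − 211.860881 = 136.814319
spread = −(1/T)·ln(B₀/D) − r = −(1/9.3366)·ln(136.814319/300.4717) − 0.0439 = 0.04036289

spread=0.0404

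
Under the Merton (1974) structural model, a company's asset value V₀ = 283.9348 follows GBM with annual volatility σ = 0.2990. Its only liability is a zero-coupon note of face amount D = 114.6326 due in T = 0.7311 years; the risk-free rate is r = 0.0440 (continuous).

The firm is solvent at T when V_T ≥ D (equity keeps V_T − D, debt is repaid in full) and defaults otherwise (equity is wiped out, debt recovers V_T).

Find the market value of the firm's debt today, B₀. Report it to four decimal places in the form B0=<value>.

d₁ = [ln(V₀/D) + (r + σ²/2)T] / (σ√T)
   = [ln(283.9348/114.6326) + (0.0440 + 0.5·0.2990²)·0.7311] / (0.2990·√0.7311)
   = [0.907012 + 0.064849] / 0.255658 = 3.801410
d₂ = d₁ − σ√T = 3.801410 − 0.255658 = 3.545752
N(d₁) = 0.999928,  N(d₂) = 0.999804,  e^(−rT) = 0.968343
E₀ = V₀·N(d₁) − D·e^(−rT)·N(d₂)
   = 283.9348·0.999928 − 114.6326·0.968343·0.999804 = 172.932370
B₀ = V₀ − E₀ = 283.9348 − 172.932370 = 111.002430

B0=111.0024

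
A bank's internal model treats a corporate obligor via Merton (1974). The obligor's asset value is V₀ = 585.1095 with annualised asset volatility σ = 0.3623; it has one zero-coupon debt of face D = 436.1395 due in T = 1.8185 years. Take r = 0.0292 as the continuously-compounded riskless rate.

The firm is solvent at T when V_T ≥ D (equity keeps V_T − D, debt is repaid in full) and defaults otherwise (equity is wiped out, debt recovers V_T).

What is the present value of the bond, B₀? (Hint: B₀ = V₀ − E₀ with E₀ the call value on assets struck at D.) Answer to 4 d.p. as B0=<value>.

d₁ = [ln(V₀/D) + (r + σ²/2)T] / (σ√T)
   = [ln(585.1095/436.1395) + (0.0292 + 0.5·0.3623²)·1.8185] / (0.3623·√1.8185)
   = [0.293837 + 0.172450] / 0.488568 = 0.954394
d₂ = d₁ − σ√T = 0.954394 − 0.488568 = 0.465826
N(d₁) = 0.830058,  N(d₂) = 0.679330,  e^(−rT) = 0.948285
E₀ = V₀·N(d₁) − D·e^(−rT)·N(d₂)
   = 585.1095·0.830058 − 436.1395·0.948285·0.679330 = 204.714370
B₀ = V₀ − E₀ = 585.1095 − 204.714370 = 380.395130

B0=380.3951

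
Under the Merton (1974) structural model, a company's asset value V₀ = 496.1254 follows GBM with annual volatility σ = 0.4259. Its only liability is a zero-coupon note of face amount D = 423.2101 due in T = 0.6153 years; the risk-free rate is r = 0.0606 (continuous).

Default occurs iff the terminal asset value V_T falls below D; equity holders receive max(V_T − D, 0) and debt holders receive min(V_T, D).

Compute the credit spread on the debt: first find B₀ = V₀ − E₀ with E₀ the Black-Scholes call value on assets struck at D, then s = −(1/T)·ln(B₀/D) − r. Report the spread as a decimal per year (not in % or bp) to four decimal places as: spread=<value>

d₁ = [ln(V₀/D) + (r + σ²/2)T] / (σ√T)
   = [ln(496.1254/423.2101) + (0.0606 + 0.5·0.4259²)·0.6153] / (0.4259·√0.6153)
   = [0.158960 + 0.093092] / 0.334080 = 0.754465
d₂ = d₁ − σ√T = 0.754465 − 0.334080 = 0.420385
N(d₁) = 0.774715,  N(d₂) = 0.662898,  e^(−rT) = 0.963399
E₀ = V₀·N(d₁) − D·e^(−rT)·N(d₂)
   = 496.1254·0.774715 − 423.2101·0.963399·0.662898 = 114.078876
B₀ = V₀ − E₀ = 496.1254 − 114.078876 = 382.046524
spread = −(1/T)·ln(B₀/D) − r = −(1/0.6153)·ln(382.046524/423.2101) − 0.0606 = 0.10570319

spread=0.1057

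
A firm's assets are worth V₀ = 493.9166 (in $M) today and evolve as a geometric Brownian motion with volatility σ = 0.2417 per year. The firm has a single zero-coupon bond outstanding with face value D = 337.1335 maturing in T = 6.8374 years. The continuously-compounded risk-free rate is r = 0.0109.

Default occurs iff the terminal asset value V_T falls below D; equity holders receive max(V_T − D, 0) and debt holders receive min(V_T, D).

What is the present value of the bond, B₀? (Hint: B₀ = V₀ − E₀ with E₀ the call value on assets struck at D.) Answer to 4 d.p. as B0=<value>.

d₁ = [ln(V₀/D) + (r + σ²/2)T] / (σ√T)
   = [ln(493.9166/337.1335) + (0.0109 + 0.5·0.2417²)·6.8374] / (0.2417·√6.8374)
   = [0.381888 + 0.274244] / 0.632007 = 1.038171
d₂ = d₁ − σ√T = 1.038171 − 0.632007 = 0.406164
N(d₁) = 0.850405,  N(d₂) = 0.657689,  e^(−rT) = 0.928182
E₀ = V₀·N(d₁) − D·e^(−rT)·N(d₂)
   = 493.9166·0.850405 − 337.1335·0.928182·0.657689 = 214.224276
B₀ = V₀ − E₀ = 493.9166 − 214.224276 = 279.692324

B0=279.6923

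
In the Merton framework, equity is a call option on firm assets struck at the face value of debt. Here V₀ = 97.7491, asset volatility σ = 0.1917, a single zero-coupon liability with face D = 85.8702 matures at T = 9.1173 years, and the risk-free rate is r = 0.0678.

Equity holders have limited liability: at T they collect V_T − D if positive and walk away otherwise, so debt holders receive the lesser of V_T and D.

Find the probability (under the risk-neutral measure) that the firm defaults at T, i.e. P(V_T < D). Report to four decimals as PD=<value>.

d₁ = [ln(V₀/D) + (r + σ²/2)T] / (σ√T)
   = [ln(97.7491/85.8702) + (0.0678 + 0.5·0.1917²)·9.1173] / (0.1917·√9.1173)
   = [0.129567 + 0.785678] / 0.578836 = 1.581184
d₂ = d₁ − σ√T = 1.581184 − 0.578836 = 1.002348
risk-neutral PD = N(−d₂) = N(-1.002348) = 0.158088

PD=0.1581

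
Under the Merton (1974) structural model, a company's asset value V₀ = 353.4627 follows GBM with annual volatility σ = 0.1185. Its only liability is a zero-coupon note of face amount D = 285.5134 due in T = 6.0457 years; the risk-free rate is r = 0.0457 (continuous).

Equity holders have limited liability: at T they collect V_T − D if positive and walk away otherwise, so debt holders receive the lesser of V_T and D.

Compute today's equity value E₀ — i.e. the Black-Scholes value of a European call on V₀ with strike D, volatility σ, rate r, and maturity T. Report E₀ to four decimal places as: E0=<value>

d₁ = [ln(V₀/D) + (r + σ²/2)T] / (σ√T)
   = [ln(353.4627/285.5134) + (0.0457 + 0.5·0.1185²)·6.0457] / (0.1185·√6.0457)
   = [0.213489 + 0.318736] / 0.291368 = 1.826643
d₂ = d₁ − σ√T = 1.826643 − 0.291368 = 1.535275
N(d₁) = 0.966123,  N(d₂) = 0.937642,  e^(−rT) = 0.758594
E₀ = V₀·N(d₁) − D·e^(−rT)·N(d₂)
   = 353.4627·0.966123 − 285.5134·0.758594·0.937642 = 138.405842

E0=138.4058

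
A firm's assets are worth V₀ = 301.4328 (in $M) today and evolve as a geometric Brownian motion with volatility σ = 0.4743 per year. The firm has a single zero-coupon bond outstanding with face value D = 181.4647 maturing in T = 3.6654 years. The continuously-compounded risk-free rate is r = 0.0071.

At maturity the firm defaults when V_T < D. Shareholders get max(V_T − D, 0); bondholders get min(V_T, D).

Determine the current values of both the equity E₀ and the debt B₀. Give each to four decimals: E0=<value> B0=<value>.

d₁ = [ln(V₀/D) + (r + σ²/2)T] / (σ√T)
   = [ln(301.4328/181.4647) + (0.0071 + 0.5·0.4743²)·3.6654] / (0.4743·√3.6654)
   = [0.507486 + 0.438309] / 0.908058 = 1.041558
d₂ = d₁ − σ√T = 1.041558 − 0.908058 = 0.133499
N(d₁) = 0.851192,  N(d₂) = 0.553101,  e^(−rT) = 0.974311
E₀ = V₀·N(d₁) − D·e^(−rT)·N(d₂)
   = 301.4328·0.851192 − 181.4647·0.974311·0.553101 = 158.787136
B₀ = V₀ − E₀ = 301.4328 − 158.787136 = 142.645664

E0=158.7871 B0=142.6457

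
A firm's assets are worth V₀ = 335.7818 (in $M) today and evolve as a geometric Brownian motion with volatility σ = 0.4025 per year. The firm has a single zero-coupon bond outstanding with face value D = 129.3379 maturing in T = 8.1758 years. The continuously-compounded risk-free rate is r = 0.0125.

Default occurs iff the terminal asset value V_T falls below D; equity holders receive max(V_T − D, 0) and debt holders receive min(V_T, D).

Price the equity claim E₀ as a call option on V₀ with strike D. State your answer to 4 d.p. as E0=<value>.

E0=239.0245

d₁ = [ln(V₀/D) + (r + σ²/2)T] / (σ√T)
   = [ln(335.7818/129.3379) + (0.0125 + 0.5·0.4025²)·8.1758] / (0.4025·√8.1758)
   = [0.954033 + 0.764463] / 1.150883 = 1.493198
d₂ = d₁ − σ√T = 1.493198 − 1.150883 = 0.342316
N(d₁) = 0.932307,  N(d₂) = 0.633943,  e^(−rT) = 0.902851
E₀ = V₀·N(d₁) − D·e^(−rT)·N(d₂)
   = 335.7818·0.932307 − 129.3379·0.902851·0.633943 = 239.024451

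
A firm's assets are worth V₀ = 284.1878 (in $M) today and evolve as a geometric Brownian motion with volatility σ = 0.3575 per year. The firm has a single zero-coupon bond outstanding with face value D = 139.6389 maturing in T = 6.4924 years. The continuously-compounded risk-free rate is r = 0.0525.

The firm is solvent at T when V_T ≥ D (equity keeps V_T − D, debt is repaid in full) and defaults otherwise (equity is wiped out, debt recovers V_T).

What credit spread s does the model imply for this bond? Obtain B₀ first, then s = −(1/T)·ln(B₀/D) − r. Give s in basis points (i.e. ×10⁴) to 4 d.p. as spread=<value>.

spread=142.8585

d₁ = [ln(V₀/D) + (r + σ²/2)T] / (σ√T)
   = [ln(284.1878/139.6389) + (0.0525 + 0.5·0.3575²)·6.4924] / (0.3575·√6.4924)
   = [0.710575 + 0.755736] / 0.910917 = 1.609709
d₂ = d₁ − σ√T = 1.609709 − 0.910917 = 0.698793
N(d₁) = 0.946269,  N(d₂) = 0.757659,  e^(−rT) = 0.711165
E₀ = V₀·N(d₁) − D·e^(−rT)·N(d₂)
   = 284.1878·0.946269 − 139.6389·0.711165·0.757659 = 193.677888
B₀ = V₀ − E₀ = 284.1878 − 193.677888 = 90.509912
spread = −(1/T)·ln(B₀/D) − r = −(1/6.4924)·ln(90.509912/139.6389) − 0.0525 = 0.01428585
in basis points: 0.01428585 × 10⁴ = 142.8585 bp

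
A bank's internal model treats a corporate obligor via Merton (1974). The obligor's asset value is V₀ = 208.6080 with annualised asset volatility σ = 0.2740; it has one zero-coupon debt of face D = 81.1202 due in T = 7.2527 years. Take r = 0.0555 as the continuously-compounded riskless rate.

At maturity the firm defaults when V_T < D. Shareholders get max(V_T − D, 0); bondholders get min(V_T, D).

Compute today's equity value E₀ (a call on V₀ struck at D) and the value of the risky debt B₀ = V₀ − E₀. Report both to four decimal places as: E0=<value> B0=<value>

d₁ = [ln(V₀/D) + (r + σ²/2)T] / (σ√T)
   = [ln(208.6080/81.1202) + (0.0555 + 0.5·0.2740²)·7.2527] / (0.2740·√7.2527)
   = [0.944525 + 0.674777] / 0.737905 = 2.194458
d₂ = d₁ − σ√T = 2.194458 − 0.737905 = 1.456553
N(d₁) = 0.985899,  N(d₂) = 0.927380,  e^(−rT) = 0.668630
E₀ = V₀·N(d₁) − D·e^(−rT)·N(d₂)
   = 208.6080·0.985899 − 81.1202·0.668630·0.927380 = 155.365848
B₀ = V₀ − E₀ = 208.6080 − 155.365848 = 53.242152

E0=155.3658 B0=53.2422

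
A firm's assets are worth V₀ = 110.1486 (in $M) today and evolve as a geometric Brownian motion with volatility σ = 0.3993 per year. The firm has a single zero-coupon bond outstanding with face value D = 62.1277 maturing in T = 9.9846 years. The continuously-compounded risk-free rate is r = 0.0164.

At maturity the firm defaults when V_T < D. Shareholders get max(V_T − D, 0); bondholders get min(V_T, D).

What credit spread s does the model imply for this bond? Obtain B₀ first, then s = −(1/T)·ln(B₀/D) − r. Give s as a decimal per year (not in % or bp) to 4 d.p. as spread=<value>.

d₁ = [ln(V₀/D) + (r + σ²/2)T] / (σ√T)
   = [ln(110.1486/62.1277) + (0.0164 + 0.5·0.3993²)·9.9846] / (0.3993·√9.9846)
   = [0.572638 + 0.959722] / 1.261725 = 1.214497
d₂ = d₁ − σ√T = 1.214497 − 1.261725 = -0.047228
N(d₁) = 0.887721,  N(d₂) = 0.481166,  e^(−rT) = 0.848956
E₀ = V₀·N(d₁) − D·e^(−rT)·N(d₂)
   = 110.1486·0.887721 − 62.1277·0.848956·0.481166 = 72.402755
B₀ = V₀ − E₀ = 110.1486 − 72.402755 = 37.745845
spread = −(1/T)·ln(B₀/D) − r = −(1/9.9846)·ln(37.745845/62.1277) − 0.0164 = 0.03350851

spread=0.0335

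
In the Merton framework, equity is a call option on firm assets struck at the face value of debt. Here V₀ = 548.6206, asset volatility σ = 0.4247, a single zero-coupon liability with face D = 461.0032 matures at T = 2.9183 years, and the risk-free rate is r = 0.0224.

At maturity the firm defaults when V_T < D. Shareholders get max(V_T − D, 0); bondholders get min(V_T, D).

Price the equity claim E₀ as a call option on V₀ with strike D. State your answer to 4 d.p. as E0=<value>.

E0=204.3574

d₁ = [ln(V₀/D) + (r + σ²/2)T] / (σ√T)
   = [ln(548.6206/461.0032) + (0.0224 + 0.5·0.4247²)·2.9183] / (0.4247·√2.9183)
   = [0.174002 + 0.328557] / 0.725516 = 0.692692
d₂ = d₁ − σ√T = 0.692692 − 0.725516 = -0.032825
N(d₁) = 0.755748,  N(d₂) = 0.486907,  e^(−rT) = 0.936721
E₀ = V₀·N(d₁) − D·e^(−rT)·N(d₂)
   = 548.6206·0.755748 − 461.0032·0.936721·0.486907 = 204.357403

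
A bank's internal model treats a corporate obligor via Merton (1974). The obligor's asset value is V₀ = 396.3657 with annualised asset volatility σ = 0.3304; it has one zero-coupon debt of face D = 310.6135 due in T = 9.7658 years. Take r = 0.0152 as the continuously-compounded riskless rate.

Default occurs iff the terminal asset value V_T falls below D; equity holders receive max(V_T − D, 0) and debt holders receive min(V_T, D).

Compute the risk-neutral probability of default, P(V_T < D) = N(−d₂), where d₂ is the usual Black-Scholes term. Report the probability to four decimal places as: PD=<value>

PD=0.5542

d₁ = [ln(V₀/D) + (r + σ²/2)T] / (σ√T)
   = [ln(396.3657/310.6135) + (0.0152 + 0.5·0.3304²)·9.7658] / (0.3304·√9.7658)
   = [0.243788 + 0.681478] / 1.032509 = 0.896133
d₂ = d₁ − σ√T = 0.896133 − 1.032509 = -0.136376
risk-neutral PD = N(−d₂) = N(0.136376) = 0.554238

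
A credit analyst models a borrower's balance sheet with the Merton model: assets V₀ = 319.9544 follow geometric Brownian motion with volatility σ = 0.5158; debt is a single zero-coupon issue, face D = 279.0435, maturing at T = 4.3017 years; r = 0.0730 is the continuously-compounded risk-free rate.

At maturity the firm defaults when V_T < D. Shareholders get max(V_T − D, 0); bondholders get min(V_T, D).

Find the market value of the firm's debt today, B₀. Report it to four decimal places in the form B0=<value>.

d₁ = [ln(V₀/D) + (r + σ²/2)T] / (σ√T)
   = [ln(319.9544/279.0435) + (0.0730 + 0.5·0.5158²)·4.3017] / (0.5158·√4.3017)
   = [0.136811 + 0.886257] / 1.069797 = 0.956319
d₂ = d₁ − σ√T = 0.956319 − 1.069797 = -0.113478
N(d₁) = 0.830545,  N(d₂) = 0.454826,  e^(−rT) = 0.730501
E₀ = V₀·N(d₁) − D·e^(−rT)·N(d₂)
   = 319.9544·0.830545 − 279.0435·0.730501·0.454826 = 173.023904
B₀ = V₀ − E₀ = 319.9544 − 173.023904 = 146.930496

B0=146.9305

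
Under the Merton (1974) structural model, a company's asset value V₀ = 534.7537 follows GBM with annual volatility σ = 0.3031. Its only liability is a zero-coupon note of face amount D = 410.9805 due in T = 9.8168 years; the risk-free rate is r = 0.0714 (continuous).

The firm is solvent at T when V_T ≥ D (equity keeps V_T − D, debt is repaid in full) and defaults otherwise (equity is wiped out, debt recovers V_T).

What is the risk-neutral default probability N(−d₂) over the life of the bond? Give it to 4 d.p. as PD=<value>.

PD=0.2944

d₁ = [ln(V₀/D) + (r + σ²/2)T] / (σ√T)
   = [ln(534.7537/410.9805) + (0.0714 + 0.5·0.3031²)·9.8168] / (0.3031·√9.8168)
   = [0.263260 + 1.151852] / 0.949666 = 1.490116
d₂ = d₁ − σ√T = 1.490116 − 0.949666 = 0.540450
risk-neutral PD = N(−d₂) = N(-0.540450) = 0.294443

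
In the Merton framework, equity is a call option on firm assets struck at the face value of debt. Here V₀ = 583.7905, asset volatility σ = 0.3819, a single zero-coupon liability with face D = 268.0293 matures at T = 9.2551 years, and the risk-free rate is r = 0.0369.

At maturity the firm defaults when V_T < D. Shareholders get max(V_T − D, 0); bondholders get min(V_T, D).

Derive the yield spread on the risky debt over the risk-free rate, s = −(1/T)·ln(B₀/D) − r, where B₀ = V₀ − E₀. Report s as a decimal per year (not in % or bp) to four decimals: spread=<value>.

spread=0.0193

d₁ = [ln(V₀/D) + (r + σ²/2)T] / (σ√T)
   = [ln(583.7905/268.0293) + (0.0369 + 0.5·0.3819²)·9.2551] / (0.3819·√9.2551)
   = [0.778446 + 1.016430] / 1.161824 = 1.544878
d₂ = d₁ − σ√T = 1.544878 − 1.161824 = 0.383055
N(d₁) = 0.938812,  N(d₂) = 0.649160,  e^(−rT) = 0.710694
E₀ = V₀·N(d₁) − D·e^(−rT)·N(d₂)
   = 583.7905·0.938812 − 268.0293·0.710694·0.649160 = 424.413105
B₀ = V₀ − E₀ = 583.7905 − 424.413105 = 159.377395
spread = −(1/T)·ln(B₀/D) − r = −(1/9.2551)·ln(159.377395/268.0293) − 0.0369 = 0.01926594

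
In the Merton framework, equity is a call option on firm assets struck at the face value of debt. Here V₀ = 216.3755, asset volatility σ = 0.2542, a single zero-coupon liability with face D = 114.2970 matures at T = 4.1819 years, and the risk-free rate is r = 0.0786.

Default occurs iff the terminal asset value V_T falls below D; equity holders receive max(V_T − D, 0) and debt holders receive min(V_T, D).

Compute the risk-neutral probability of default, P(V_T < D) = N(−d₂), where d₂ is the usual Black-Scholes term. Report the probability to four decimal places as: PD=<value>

d₁ = [ln(V₀/D) + (r + σ²/2)T] / (σ√T)
   = [ln(216.3755/114.2970) + (0.0786 + 0.5·0.2542²)·4.1819] / (0.2542·√4.1819)
   = [0.638215 + 0.463810] / 0.519831 = 2.119966
d₂ = d₁ − σ√T = 2.119966 − 0.519831 = 1.600135
risk-neutral PD = N(−d₂) = N(-1.600135) = 0.054784

PD=0.0548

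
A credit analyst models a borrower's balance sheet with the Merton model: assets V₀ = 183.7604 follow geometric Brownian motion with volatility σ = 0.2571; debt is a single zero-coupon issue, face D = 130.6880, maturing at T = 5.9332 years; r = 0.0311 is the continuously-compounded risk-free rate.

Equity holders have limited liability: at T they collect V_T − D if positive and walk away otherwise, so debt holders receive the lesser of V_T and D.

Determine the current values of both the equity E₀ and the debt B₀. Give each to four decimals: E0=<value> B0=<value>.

d₁ = [ln(V₀/D) + (r + σ²/2)T] / (σ√T)
   = [ln(183.7604/130.6880) + (0.0311 + 0.5·0.2571²)·5.9332] / (0.2571·√5.9332)
   = [0.340820 + 0.380616] / 0.626248 = 1.151997
d₂ = d₁ − σ√T = 1.151997 − 0.626248 = 0.525748
N(d₁) = 0.875339,  N(d₂) = 0.700468,  e^(−rT) = 0.831501
E₀ = V₀·N(d₁) − D·e^(−rT)·N(d₂)
   = 183.7604·0.875339 − 130.6880·0.831501·0.700468 = 84.734635
B₀ = V₀ − E₀ = 183.7604 − 84.734635 = 99.025765

E0=84.7346 B0=99.0258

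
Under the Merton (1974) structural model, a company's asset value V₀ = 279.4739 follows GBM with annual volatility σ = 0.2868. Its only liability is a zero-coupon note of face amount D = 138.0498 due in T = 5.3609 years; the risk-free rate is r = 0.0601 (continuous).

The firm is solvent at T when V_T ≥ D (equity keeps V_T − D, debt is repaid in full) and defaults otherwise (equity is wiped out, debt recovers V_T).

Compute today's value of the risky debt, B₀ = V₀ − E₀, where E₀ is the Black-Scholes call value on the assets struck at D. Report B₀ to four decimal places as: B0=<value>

d₁ = [ln(V₀/D) + (r + σ²/2)T] / (σ√T)
   = [ln(279.4739/138.0498) + (0.0601 + 0.5·0.2868²)·5.3609] / (0.2868·√5.3609)
   = [0.705294 + 0.542668] / 0.664046 = 1.879333
d₂ = d₁ − σ√T = 1.879333 − 0.664046 = 1.215287
N(d₁) = 0.969900,  N(d₂) = 0.887872,  e^(−rT) = 0.724560
E₀ = V₀·N(d₁) − D·e^(−rT)·N(d₂)
   = 279.4739·0.969900 − 138.0498·0.724560·0.887872 = 182.252124
B₀ = V₀ − E₀ = 279.4739 − 182.252124 = 97.221776

B0=97.2218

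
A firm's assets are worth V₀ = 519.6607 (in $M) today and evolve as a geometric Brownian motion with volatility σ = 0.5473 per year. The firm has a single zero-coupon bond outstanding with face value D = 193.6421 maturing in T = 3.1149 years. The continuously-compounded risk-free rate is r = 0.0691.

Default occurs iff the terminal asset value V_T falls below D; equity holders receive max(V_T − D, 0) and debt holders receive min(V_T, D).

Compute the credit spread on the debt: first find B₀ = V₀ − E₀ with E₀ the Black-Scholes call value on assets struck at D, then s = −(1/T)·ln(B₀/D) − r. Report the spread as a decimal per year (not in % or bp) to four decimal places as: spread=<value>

spread=0.0279

d₁ = [ln(V₀/D) + (r + σ²/2)T] / (σ√T)
   = [ln(519.6607/193.6421) + (0.0691 + 0.5·0.5473²)·3.1149] / (0.5473·√3.1149)
   = [0.987164 + 0.681754] / 0.965934 = 1.727777
d₂ = d₁ − σ√T = 1.727777 − 0.965934 = 0.761843
N(d₁) = 0.957986,  N(d₂) = 0.776923,  e^(−rT) = 0.806348
E₀ = V₀·N(d₁) − D·e^(−rT)·N(d₂)
   = 519.6607·0.957986 − 193.6421·0.806348·0.776923 = 376.516543
B₀ = V₀ − E₀ = 519.6607 − 376.516543 = 143.144157
spread = −(1/T)·ln(B₀/D) − r = −(1/3.1149)·ln(143.144157/193.6421) − 0.0691 = 0.02790453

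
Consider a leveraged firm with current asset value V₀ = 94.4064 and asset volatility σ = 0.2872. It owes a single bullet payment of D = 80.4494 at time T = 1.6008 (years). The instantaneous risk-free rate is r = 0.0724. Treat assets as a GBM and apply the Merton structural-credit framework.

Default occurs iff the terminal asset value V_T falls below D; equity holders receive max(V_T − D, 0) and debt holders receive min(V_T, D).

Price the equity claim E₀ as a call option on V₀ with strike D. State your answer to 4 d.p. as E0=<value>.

E0=26.5820

d₁ = [ln(V₀/D) + (r + σ²/2)T] / (σ√T)
   = [ln(94.4064/80.4494) + (0.0724 + 0.5·0.2872²)·1.6008] / (0.2872·√1.6008)
   = [0.159980 + 0.181918] / 0.363373 = 0.940901
d₂ = d₁ − σ√T = 0.940901 − 0.363373 = 0.577528
N(d₁) = 0.826622,  N(d₂) = 0.718209,  e^(−rT) = 0.890566
E₀ = V₀·N(d₁) − D·e^(−rT)·N(d₂)
   = 94.4064·0.826622 − 80.4494·0.890566·0.718209 = 26.582012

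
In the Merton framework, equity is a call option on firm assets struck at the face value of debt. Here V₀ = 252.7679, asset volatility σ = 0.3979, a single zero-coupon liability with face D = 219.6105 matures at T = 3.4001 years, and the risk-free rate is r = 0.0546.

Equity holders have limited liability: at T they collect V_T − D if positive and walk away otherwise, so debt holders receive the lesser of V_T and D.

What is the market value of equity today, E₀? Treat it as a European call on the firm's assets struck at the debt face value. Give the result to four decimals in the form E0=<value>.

E0=103.1997

d₁ = [ln(V₀/D) + (r + σ²/2)T] / (σ√T)
   = [ln(252.7679/219.6105) + (0.0546 + 0.5·0.3979²)·3.4001] / (0.3979·√3.4001)
   = [0.140616 + 0.454805] / 0.733702 = 0.811530
d₂ = d₁ − σ√T = 0.811530 − 0.733702 = 0.077827
N(d₁) = 0.791469,  N(d₂) = 0.531017,  e^(−rT) = 0.830568
E₀ = V₀·N(d₁) − D·e^(−rT)·N(d₂)
   = 252.7679·0.791469 − 219.6105·0.830568·0.531017 = 103.199669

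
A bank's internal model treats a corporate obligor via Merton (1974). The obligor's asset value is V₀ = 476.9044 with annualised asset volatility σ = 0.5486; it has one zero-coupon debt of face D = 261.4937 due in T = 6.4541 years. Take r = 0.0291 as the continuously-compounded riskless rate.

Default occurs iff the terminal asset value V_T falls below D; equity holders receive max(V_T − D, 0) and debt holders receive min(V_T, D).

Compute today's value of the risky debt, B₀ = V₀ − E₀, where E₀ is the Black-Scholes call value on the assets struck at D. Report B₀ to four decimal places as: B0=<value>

B0=146.3514

d₁ = [ln(V₀/D) + (r + σ²/2)T] / (σ√T)
   = [ln(476.9044/261.4937) + (0.0291 + 0.5·0.5486²)·6.4541] / (0.5486·√6.4541)
   = [0.600906 + 1.159034] / 1.393714 = 1.262769
d₂ = d₁ − σ√T = 1.262769 − 1.393714 = -0.130944
N(d₁) = 0.896664,  N(d₂) = 0.447910,  e^(−rT) = 0.828769
E₀ = V₀·N(d₁) − D·e^(−rT)·N(d₂)
   = 476.9044·0.896664 − 261.4937·0.828769·0.447910 = 330.553028
B₀ = V₀ − E₀ = 476.9044 − 330.553028 = 146.351372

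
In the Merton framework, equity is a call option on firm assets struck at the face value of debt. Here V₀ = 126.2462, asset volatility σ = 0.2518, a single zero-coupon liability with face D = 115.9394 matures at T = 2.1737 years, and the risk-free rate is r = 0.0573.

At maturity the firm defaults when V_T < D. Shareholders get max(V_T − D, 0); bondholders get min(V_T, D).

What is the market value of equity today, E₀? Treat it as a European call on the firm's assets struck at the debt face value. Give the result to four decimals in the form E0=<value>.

d₁ = [ln(V₀/D) + (r + σ²/2)T] / (σ√T)
   = [ln(126.2462/115.9394) + (0.0573 + 0.5·0.2518²)·2.1737] / (0.2518·√2.1737)
   = [0.085166 + 0.193463] / 0.371241 = 0.750535
d₂ = d₁ − σ√T = 0.750535 − 0.371241 = 0.379294
N(d₁) = 0.773534,  N(d₂) = 0.647765,  e^(−rT) = 0.882891
E₀ = V₀·N(d₁) − D·e^(−rT)·N(d₂)
   = 126.2462·0.773534 − 115.9394·0.882891·0.647765 = 31.349197

E0=31.3492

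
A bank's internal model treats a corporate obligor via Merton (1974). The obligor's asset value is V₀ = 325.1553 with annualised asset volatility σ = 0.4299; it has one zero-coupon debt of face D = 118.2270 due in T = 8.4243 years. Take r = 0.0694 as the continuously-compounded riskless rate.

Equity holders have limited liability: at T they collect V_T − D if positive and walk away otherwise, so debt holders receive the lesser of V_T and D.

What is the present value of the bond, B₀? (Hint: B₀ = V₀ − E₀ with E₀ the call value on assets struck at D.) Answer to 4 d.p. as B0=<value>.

B0=58.2839

d₁ = [ln(V₀/D) + (r + σ²/2)T] / (σ√T)
   = [ln(325.1553/118.2270) + (0.0694 + 0.5·0.4299²)·8.4243] / (0.4299·√8.4243)
   = [1.011696 + 1.363111] / 1.247769 = 1.903242
d₂ = d₁ − σ√T = 1.903242 − 1.247769 = 0.655472
N(d₁) = 0.971496,  N(d₂) = 0.743918,  e^(−rT) = 0.557303
E₀ = V₀·N(d₁) − D·e^(−rT)·N(d₂)
   = 325.1553·0.971496 − 118.2270·0.557303·0.743918 = 266.871447
B₀ = V₀ − E₀ = 325.1553 − 266.871447 = 58.283853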